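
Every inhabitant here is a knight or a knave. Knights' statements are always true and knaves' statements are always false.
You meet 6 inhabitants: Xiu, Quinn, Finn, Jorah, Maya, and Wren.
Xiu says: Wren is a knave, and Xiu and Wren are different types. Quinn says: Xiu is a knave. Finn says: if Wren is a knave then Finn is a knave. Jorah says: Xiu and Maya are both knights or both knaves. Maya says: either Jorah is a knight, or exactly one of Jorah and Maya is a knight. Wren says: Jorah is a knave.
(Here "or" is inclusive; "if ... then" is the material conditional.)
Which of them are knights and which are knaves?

Knights: Quinn, Finn, Maya, and Wren. Knaves: Xiu and Jorah.

Xiu is a knave, so "Wren is a knave, and Xiu and Wren are different types" must be false — and it is.
Quinn (knight): "Xiu is a knave" — True. ✓
Finn is a knight; "if Wren is a knave then Finn is a knave" is True, as required.
Jorah is a knave, so "Xiu and Maya are both knights or both knaves" must be false — and it is.
Maya is a knight, so "either Jorah is a knight, or exactly one of Jorah and Maya is a knight" must be True — and it is.
Wren is a knight; "Jorah is a knave" is True, as required.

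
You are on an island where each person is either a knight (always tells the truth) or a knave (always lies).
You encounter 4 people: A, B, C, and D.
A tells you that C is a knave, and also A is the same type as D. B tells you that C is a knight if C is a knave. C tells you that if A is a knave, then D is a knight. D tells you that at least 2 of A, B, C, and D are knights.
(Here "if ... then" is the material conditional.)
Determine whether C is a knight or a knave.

C is a knight.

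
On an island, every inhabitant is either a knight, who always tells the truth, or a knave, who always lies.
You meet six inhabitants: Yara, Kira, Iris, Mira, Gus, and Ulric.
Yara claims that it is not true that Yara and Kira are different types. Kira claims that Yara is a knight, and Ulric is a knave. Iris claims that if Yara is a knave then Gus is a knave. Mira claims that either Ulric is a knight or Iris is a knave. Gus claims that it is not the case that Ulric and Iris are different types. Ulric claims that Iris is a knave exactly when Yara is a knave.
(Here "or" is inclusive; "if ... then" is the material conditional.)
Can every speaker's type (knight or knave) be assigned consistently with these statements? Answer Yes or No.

No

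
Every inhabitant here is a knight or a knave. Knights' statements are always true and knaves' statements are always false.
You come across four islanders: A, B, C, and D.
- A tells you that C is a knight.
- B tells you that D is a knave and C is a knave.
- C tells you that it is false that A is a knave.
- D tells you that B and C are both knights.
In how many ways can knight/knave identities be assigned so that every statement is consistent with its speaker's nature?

Consistent assignments:
  A=knight, B=knave, C=knight, D=knave
  A=knave, B=knight, C=knave, D=knave

2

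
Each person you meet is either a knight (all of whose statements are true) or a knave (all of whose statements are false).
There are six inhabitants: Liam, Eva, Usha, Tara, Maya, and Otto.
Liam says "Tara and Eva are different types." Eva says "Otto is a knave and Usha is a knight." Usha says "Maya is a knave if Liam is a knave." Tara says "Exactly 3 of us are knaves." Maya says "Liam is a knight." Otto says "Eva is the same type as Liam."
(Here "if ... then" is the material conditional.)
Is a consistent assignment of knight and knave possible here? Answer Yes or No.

One consistent assignment: Liam=knave, Eva=knight, Usha=knight, Tara=knight, Maya=knave, Otto=knave.

Yes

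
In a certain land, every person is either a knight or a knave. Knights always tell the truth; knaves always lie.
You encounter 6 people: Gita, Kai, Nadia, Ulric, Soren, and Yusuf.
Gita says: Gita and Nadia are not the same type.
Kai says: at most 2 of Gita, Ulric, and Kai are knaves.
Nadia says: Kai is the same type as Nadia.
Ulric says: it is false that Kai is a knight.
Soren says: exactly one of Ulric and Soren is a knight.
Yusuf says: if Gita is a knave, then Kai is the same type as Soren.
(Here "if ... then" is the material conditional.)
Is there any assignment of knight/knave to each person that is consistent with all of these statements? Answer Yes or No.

One consistent assignment: Gita=knight, Kai=knight, Nadia=knave, Ulric=knave, Soren=knight, Yusuf=knight.

Yes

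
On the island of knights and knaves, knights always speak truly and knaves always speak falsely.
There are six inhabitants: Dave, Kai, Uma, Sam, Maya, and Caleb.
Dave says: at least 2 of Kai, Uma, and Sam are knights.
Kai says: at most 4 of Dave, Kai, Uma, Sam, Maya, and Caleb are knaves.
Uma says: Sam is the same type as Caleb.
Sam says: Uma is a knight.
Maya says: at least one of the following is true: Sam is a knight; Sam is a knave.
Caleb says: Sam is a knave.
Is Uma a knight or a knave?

Uma is a knave.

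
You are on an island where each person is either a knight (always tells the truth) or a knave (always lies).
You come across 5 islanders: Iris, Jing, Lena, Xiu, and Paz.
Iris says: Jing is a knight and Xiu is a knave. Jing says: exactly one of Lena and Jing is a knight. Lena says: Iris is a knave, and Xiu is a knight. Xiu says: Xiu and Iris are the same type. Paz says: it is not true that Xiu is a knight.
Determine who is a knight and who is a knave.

Iris is a knight, Jing is a knight, Lena is a knave, Xiu is a knave, and Paz is a knight.

Iris (knight): "Jing is a knight and Xiu is a knave" — True. ✓
Jing is a knight, so "exactly one of Lena and Jing is a knight" must be True — and it is.
Lena (knave): "Iris is a knave, and Xiu is a knight" — false. ✓
Xiu is a knave, so "Xiu and Iris are the same type" must be false — and it is.
Paz is a knight, and the claim "it is not true that Xiu is a knight" is indeed True.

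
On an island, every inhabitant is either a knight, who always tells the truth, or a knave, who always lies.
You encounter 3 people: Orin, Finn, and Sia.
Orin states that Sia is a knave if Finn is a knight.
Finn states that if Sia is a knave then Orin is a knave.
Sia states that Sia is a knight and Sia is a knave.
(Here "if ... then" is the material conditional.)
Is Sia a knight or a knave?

Sia is a knave.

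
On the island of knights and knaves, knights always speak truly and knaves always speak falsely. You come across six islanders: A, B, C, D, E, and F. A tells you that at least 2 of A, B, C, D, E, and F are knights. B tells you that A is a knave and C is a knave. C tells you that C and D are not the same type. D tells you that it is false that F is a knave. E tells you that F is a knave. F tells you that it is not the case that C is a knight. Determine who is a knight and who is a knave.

A is a knight, and the claim "at least 2 of A, B, C, D, E, and F are knights" is indeed true.
B is a knave, so "A is a knave and C is a knave" must be false — and it is.
Since C is a knight, "C and D are not the same type" needs to be true, which holds.
D (knave): "it is false that F is a knave" — false. ✓
E is a knight, and the claim "F is a knave" is indeed true.
F is a knave, and the claim "it is not the case that C is a knight" is indeed false.

Knights: A, C, and E. Knaves: B, D, and F.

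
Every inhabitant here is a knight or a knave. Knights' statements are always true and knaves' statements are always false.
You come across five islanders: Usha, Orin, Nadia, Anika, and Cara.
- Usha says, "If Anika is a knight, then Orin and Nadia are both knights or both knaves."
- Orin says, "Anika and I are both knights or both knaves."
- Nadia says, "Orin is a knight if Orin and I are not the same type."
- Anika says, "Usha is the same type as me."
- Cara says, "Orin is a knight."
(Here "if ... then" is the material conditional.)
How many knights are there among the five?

5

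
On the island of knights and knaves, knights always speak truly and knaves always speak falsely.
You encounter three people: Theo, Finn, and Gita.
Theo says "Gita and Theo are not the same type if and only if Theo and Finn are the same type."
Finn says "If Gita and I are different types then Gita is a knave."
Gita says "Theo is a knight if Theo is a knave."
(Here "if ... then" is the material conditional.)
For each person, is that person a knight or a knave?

Since Theo is a knight, "Gita and Theo are not the same type if and only if Theo and Finn are the same type" needs to be True, which holds.
Finn is a knave; "if Gita and I are different types then Gita is a knave" is False, as required.
Gita is a knight; "Theo is a knight if Theo is a knave" is True, as required.

Theo is a knight, Finn is a knave, and Gita is a knight.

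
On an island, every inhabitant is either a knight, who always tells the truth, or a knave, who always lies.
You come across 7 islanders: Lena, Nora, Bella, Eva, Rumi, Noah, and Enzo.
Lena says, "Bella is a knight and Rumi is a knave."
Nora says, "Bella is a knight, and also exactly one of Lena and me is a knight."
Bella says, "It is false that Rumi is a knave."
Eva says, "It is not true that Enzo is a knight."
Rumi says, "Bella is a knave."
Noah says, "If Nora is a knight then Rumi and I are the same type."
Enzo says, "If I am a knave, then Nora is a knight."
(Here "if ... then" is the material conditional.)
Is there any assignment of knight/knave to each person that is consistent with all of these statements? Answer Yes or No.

No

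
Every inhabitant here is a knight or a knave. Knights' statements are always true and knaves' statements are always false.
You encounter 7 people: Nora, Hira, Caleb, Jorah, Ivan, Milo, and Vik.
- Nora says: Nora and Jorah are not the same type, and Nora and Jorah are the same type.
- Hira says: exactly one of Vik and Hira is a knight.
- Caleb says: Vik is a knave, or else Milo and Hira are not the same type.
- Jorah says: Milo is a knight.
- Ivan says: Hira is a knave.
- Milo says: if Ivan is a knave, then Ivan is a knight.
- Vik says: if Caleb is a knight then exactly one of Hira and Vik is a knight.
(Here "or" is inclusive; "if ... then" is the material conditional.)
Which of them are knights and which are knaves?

Nora is a knave; "Nora and Jorah are not the same type, and Nora and Jorah are the same type" is False, as required.
Hira is a knave, and the claim "exactly one of Vik and Hira is a knight" is indeed False.
Caleb is a knight; "Vik is a knave, or else Milo and Hira are not the same type" is True, as required.
As a knight, Jorah's statement "Milo is a knight" should be True; it is.
Since Ivan is a knight, "Hira is a knave" needs to be True, which holds.
Milo is a knight, and the claim "if Ivan is a knave, then Ivan is a knight" is indeed True.
Vik is a knave, so "if Caleb is a knight then exactly one of Hira and Vik is a knight" must be False — and it is.

Nora is a knave, Hira is a knave, Caleb is a knight, Jorah is a knight, Ivan is a knight, Milo is a knight, and Vik is a knave.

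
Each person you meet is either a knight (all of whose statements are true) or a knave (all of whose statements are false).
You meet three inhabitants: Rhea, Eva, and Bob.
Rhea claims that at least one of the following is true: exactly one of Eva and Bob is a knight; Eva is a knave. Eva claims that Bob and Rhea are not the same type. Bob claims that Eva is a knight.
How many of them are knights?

2

The unique consistent assignment is Rhea=knave, Eva=knight, Bob=knight.
That has 2 knights.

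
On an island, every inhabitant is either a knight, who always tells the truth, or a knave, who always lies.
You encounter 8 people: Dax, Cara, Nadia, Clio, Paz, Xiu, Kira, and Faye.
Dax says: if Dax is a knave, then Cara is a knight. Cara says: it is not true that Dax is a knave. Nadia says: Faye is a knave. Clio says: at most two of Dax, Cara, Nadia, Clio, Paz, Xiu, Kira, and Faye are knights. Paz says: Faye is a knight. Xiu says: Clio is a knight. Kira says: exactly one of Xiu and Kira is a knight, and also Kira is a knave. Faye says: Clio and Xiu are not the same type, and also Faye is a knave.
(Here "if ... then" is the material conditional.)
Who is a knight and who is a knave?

Dax is a knight, Cara is a knight, Nadia is a knight, Clio is a knave, Paz is a knave, Xiu is a knave, Kira is a knave, and Faye is a knave.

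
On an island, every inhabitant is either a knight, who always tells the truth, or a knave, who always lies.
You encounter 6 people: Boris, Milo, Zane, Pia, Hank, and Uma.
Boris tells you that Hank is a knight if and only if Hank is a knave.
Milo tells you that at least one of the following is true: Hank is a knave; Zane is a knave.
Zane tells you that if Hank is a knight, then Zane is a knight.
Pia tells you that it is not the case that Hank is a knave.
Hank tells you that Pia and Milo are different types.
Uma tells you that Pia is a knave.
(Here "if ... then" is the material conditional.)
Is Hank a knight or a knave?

Hank is a knight.

Consistent assignments: {Boris=knave, Milo=knave, Zane=knight, Pia=knight, Hank=knight, Uma=knave}
In every consistent assignment, Hank is a knight.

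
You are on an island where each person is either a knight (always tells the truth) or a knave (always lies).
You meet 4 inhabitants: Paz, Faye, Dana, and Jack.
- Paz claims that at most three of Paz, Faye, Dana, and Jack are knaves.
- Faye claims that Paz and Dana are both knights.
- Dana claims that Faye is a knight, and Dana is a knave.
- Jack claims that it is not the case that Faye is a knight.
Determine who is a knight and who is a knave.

Paz (knight): "at most three of Paz, Faye, Dana, and Jack are knaves" — True. ✓
Faye is a knave, so "Paz and Dana are both knights" must be False — and it is.
Dana is a knave, and the claim "Faye is a knight, and Dana is a knave" is indeed False.
Jack is a knight, and the claim "it is not the case that Faye is a knight" is indeed True.

Paz is a knight, Faye is a knave, Dana is a knave, and Jack is a knight.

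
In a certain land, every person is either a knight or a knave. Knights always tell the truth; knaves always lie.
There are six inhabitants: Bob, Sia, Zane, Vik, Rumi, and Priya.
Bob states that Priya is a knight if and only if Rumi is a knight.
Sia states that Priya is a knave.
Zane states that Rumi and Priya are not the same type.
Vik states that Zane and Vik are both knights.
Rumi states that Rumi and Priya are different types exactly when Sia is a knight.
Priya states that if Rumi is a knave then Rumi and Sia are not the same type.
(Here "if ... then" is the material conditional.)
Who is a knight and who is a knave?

Knights: Bob, Rumi, and Priya. Knaves: Sia, Zane, and Vik.

Bob is a knight; "Priya is a knight if and only if Rumi is a knight" is true, as required.
Sia is a knave; "Priya is a knave" is False, as required.
Since Zane is a knave, "Rumi and Priya are not the same type" needs to be False, which holds.
Vik (knave): "Zane and Vik are both knights" — False. ✓
Rumi is a knight, and the claim "Rumi and Priya are different types exactly when Sia is a knight" is indeed true.
Since Priya is a knight, "if Rumi is a knave then Rumi and Sia are not the same type" needs to be true, which holds.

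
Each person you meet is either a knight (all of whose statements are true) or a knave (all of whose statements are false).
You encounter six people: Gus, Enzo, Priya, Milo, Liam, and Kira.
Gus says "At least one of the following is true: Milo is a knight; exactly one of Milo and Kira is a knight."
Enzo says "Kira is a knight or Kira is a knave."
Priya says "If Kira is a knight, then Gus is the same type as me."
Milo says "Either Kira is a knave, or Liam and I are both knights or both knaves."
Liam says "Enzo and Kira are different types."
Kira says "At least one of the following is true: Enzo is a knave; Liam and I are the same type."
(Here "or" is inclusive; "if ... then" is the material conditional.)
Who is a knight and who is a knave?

Knights: Gus, Enzo, Priya, Milo, and Liam. Knaves: Kira.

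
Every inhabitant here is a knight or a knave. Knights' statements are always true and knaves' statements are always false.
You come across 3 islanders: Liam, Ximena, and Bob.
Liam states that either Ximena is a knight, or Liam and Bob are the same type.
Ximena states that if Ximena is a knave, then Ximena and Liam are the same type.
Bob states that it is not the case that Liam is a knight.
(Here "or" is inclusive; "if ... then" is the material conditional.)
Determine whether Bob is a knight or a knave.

Bob is a knave.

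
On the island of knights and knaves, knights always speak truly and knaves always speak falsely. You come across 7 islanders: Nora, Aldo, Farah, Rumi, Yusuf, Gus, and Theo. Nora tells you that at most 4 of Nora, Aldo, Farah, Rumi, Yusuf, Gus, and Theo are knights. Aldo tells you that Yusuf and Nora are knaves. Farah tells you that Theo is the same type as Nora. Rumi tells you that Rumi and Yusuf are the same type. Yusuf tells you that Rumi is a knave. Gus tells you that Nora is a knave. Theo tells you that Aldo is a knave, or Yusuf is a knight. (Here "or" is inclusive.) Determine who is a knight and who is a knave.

Knights: Nora, Farah, Yusuf, and Theo. Knaves: Aldo, Rumi, and Gus.

Nora is a knight, so "at most 4 of Nora, Aldo, Farah, Rumi, Yusuf, Gus, and Theo are knights" must be True — and it is.
Aldo is a knave, and the claim "Yusuf and Nora are knaves" is indeed False.
As a knight, Farah's statement "Theo is the same type as Nora" should be True; it is.
Rumi is a knave, and the claim "Rumi and Yusuf are the same type" is indeed False.
Yusuf is a knight, and the claim "Rumi is a knave" is indeed True.
Gus is a knave, so "Nora is a knave" must be False — and it is.
Since Theo is a knight, "Aldo is a knave, or Yusuf is a knight" needs to be True, which holds.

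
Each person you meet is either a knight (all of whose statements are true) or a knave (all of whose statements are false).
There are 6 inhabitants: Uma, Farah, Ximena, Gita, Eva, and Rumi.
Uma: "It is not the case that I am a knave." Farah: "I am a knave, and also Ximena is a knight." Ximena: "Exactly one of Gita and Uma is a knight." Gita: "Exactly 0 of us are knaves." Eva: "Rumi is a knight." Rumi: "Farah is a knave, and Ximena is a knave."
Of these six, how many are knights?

2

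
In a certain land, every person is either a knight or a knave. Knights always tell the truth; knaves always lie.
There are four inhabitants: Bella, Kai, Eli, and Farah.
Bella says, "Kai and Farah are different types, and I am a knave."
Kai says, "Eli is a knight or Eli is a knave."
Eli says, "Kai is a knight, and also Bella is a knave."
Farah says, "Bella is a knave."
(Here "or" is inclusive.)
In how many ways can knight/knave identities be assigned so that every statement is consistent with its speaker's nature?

1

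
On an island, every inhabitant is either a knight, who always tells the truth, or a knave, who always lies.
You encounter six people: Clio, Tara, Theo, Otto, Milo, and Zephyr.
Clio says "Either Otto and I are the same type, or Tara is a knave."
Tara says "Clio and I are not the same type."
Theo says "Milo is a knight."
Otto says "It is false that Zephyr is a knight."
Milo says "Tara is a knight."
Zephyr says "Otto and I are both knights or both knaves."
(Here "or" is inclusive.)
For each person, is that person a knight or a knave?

Clio is a knave, Tara is a knight, Theo is a knight, Otto is a knight, Milo is a knight, and Zephyr is a knave.

Clio is a knave; "either Otto and I are the same type, or Tara is a knave" is False, as required.
Tara (knight): "Clio and I are not the same type" — True. ✓
Theo is a knight; "Milo is a knight" is True, as required.
Otto is a knight, so "it is false that Zephyr is a knight" must be True — and it is.
Milo (knight): "Tara is a knight" — True. ✓
Since Zephyr is a knave, "Otto and I are both knights or both knaves" needs to be False, which holds.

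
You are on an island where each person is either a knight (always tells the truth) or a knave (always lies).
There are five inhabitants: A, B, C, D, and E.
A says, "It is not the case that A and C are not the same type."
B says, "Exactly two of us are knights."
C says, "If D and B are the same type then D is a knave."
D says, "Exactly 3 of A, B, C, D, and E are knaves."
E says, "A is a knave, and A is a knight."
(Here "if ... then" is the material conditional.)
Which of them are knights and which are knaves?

A is a knave, B is a knave, C is a knight, D is a knave, and E is a knave.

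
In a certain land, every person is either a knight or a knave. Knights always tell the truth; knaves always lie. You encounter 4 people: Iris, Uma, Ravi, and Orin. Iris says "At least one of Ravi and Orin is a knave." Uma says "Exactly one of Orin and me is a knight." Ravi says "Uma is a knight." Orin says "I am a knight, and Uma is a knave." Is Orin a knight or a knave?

Orin is a knave.

Consistent assignments: {Iris=knight, Uma=knight, Ravi=knight, Orin=knave}; {Iris=knight, Uma=knave, Ravi=knave, Orin=knave}
In every consistent assignment, Orin is a knave.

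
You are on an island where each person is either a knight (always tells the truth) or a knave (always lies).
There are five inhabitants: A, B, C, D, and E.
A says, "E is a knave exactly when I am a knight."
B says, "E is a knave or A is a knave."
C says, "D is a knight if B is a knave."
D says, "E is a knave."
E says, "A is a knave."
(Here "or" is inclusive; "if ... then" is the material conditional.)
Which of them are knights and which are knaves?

A is a knight, B is a knight, C is a knight, D is a knight, and E is a knave.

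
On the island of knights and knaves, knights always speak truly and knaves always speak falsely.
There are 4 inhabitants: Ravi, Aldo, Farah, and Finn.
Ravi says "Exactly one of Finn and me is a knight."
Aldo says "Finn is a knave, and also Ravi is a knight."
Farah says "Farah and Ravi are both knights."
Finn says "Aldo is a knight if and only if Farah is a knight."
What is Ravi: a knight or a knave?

Ravi is a knight.

Consistent assignments: {Ravi=knight, Aldo=knight, Farah=knave, Finn=knave}
In every consistent assignment, Ravi is a knight.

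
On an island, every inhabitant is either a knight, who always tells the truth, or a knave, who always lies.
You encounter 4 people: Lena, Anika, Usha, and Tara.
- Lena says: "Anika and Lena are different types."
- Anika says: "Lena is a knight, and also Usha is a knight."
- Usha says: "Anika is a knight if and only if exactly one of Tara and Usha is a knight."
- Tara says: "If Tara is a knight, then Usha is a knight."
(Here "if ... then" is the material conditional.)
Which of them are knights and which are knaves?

Knights: Usha and Tara. Knaves: Lena and Anika.

Suppose Lena is a knight. Then Lena's statement "Anika and Lena are different types" would have to be true. Checking the 8 ways to assign the others, none is consistent with every speaker.
(For instance, with Anika=knave, Usha=knight, Tara=knight, Anika's claim "Lena is a knight, and also Usha is a knight" comes out true where it would need to be false.)
So Lena must be a knave, making "Anika and Lena are different types" false. Taking Lena=knave, Anika=knave, Usha=knight, Tara=knight, each remaining statement checks out:
  Anika (knave): "Lena is a knight, and also Usha is a knight" — false. ✓
  Usha (knight): "Anika is a knight if and only if exactly one of Tara and Usha is a knight" — true. ✓
  Tara (knight): "if Tara is a knight, then Usha is a knight" — true. ✓
This is the unique consistent assignment.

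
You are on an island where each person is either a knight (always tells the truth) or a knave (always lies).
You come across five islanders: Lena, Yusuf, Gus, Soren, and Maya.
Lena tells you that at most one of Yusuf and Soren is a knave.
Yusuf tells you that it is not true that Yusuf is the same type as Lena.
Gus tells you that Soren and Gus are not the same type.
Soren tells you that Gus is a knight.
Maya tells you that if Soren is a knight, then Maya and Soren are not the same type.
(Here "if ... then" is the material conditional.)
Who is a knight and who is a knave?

Lena is a knave, Yusuf is a knave, Gus is a knave, Soren is a knave, and Maya is a knight.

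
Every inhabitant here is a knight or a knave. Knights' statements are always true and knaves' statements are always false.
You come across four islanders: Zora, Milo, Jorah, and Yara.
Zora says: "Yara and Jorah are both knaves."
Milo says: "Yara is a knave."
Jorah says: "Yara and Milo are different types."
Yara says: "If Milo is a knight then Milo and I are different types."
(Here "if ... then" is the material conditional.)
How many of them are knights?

2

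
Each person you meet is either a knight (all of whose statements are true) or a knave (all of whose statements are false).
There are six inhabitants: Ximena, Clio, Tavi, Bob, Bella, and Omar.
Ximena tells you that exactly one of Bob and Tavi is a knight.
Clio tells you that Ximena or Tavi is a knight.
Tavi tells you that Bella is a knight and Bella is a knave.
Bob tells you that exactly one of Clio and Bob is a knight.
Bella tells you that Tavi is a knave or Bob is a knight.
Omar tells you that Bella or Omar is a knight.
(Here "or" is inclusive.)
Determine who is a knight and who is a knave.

Ximena is a knave; "exactly one of Bob and Tavi is a knight" is false, as required.
Clio (knave): "Ximena or Tavi is a knight" — false. ✓
Tavi is a knave, and the claim "Bella is a knight and Bella is a knave" is indeed false.
Bob is a knave, so "exactly one of Clio and Bob is a knight" must be false — and it is.
Bella is a knight; "Tavi is a knave or Bob is a knight" is True, as required.
Since Omar is a knight, "Bella or Omar is a knight" needs to be True, which holds.

Knights: Bella and Omar. Knaves: Ximena, Clio, Tavi, and Bob.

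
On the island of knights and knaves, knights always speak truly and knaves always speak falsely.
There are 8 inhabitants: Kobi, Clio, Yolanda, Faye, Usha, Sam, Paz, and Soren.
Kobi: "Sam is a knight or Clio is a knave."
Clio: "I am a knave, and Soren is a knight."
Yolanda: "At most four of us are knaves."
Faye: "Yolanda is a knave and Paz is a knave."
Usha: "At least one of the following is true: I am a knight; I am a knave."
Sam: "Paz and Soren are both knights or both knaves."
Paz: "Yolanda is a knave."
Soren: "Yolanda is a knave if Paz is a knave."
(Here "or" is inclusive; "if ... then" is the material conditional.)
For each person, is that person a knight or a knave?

Kobi is a knight; "Sam is a knight or Clio is a knave" is true, as required.
Since Clio is a knave, "I am a knave, and Soren is a knight" needs to be false, which holds.
Yolanda (knight): "at most four of us are knaves" — true. ✓
Faye (knave): "Yolanda is a knave and Paz is a knave" — false. ✓
Since Usha is a knight, "at least one of the following is true: I am a knight; I am a knave" needs to be true, which holds.
Sam is a knight; "Paz and Soren are both knights or both knaves" is true, as required.
Paz is a knave, so "Yolanda is a knave" must be false — and it is.
Soren is a knave, and the claim "Yolanda is a knave if Paz is a knave" is indeed false.

Kobi is a knight, Clio is a knave, Yolanda is a knight, Faye is a knave, Usha is a knight, Sam is a knight, Paz is a knave, and Soren is a knave.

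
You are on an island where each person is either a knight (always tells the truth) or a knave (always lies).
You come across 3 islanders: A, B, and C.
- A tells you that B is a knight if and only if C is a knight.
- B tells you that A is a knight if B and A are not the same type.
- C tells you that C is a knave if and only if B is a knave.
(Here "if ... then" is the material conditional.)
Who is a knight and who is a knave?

A is a knight, B is a knight, and C is a knight.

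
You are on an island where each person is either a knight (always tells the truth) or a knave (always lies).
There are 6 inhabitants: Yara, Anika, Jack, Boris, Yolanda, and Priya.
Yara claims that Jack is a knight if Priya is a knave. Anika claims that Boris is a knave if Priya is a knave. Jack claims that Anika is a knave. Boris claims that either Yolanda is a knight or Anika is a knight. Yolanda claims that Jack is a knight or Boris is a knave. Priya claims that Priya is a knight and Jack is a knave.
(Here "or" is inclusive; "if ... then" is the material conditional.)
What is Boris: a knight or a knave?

Boris is a knight.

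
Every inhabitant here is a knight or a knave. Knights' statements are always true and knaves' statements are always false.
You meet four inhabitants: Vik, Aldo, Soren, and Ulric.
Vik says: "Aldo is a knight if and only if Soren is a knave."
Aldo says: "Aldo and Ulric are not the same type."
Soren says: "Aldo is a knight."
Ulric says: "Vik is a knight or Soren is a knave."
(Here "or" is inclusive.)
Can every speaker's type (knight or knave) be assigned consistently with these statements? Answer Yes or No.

One consistent assignment: Vik=knave, Aldo=knight, Soren=knight, Ulric=knave.

Yes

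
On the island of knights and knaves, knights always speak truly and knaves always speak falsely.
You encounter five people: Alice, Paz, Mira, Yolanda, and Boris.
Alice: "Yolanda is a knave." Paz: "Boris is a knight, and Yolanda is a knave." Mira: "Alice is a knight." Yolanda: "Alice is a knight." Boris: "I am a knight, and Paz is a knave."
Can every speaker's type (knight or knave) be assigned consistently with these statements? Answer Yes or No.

No

Checking all 32 assignments, each has at least one speaker whose statement's truth value contradicts their type.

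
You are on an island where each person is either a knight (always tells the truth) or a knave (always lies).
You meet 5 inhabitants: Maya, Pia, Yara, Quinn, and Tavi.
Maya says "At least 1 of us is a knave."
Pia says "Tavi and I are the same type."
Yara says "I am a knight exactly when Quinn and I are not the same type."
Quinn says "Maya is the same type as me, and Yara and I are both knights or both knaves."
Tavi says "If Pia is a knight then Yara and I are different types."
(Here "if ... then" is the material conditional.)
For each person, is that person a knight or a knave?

Maya is a knight, and the claim "at least 1 of us is a knave" is indeed True.
Pia is a knave, so "Tavi and I are the same type" must be False — and it is.
Yara is a knight; "I am a knight exactly when Quinn and I are not the same type" is True, as required.
As a knave, Quinn's statement "Maya is the same type as me, and Yara and I are both knights or both knaves" should be False; it is.
As a knight, Tavi's statement "if Pia is a knight then Yara and I are different types" should be True; it is.

Maya is a knight, Pia is a knave, Yara is a knight, Quinn is a knave, and Tavi is a knight.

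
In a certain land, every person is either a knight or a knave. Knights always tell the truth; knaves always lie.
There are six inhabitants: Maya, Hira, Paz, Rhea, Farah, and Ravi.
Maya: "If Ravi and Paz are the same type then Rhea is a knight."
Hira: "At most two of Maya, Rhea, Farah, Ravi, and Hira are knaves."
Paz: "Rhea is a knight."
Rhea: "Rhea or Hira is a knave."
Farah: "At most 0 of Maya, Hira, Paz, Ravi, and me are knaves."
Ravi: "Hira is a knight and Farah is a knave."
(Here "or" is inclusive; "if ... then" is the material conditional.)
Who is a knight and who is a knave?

Maya is a knight, and the claim "if Ravi and Paz are the same type then Rhea is a knight" is indeed true.
As a knave, Hira's statement "at most two of Maya, Rhea, Farah, Ravi, and Hira are knaves" should be False; it is.
Paz is a knight, so "Rhea is a knight" must be true — and it is.
As a knight, Rhea's statement "Rhea or Hira is a knave" should be true; it is.
Since Farah is a knave, "at most 0 of Maya, Hira, Paz, Ravi, and me are knaves" needs to be False, which holds.
Ravi is a knave, and the claim "Hira is a knight and Farah is a knave" is indeed False.

Maya is a knight, Hira is a knave, Paz is a knight, Rhea is a knight, Farah is a knave, and Ravi is a knave.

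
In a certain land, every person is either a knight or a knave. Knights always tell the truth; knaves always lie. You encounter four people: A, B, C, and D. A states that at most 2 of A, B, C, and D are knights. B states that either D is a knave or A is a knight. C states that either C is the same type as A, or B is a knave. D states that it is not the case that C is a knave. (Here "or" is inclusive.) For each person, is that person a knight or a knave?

Suppose A is a knave. Then A's statement "at most 2 of A, B, C, and D are knights" would have to be false. Checking the 8 ways to assign the others, none is consistent with every speaker.
(For instance, with B=knight, C=knave, D=knave, A's claim "at most 2 of A, B, C, and D are knights" comes out true where it would need to be false.)
So A must be a knight, making "at most 2 of A, B, C, and D are knights" true. Taking A=knight, B=knight, C=knave, D=knave, each remaining statement checks out:
  B (knight): "either D is a knave or A is a knight" — true. ✓
  C (knave): "either C is the same type as A, or B is a knave" — false. ✓
  D (knave): "it is not the case that C is a knave" — false. ✓
This is the unique consistent assignment.

A is a knight, B is a knight, C is a knave, and D is a knave.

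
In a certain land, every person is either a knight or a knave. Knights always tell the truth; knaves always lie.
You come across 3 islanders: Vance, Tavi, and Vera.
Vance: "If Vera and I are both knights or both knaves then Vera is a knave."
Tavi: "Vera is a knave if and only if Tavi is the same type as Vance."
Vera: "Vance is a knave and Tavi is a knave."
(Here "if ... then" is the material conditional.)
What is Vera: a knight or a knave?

Vera is a knave.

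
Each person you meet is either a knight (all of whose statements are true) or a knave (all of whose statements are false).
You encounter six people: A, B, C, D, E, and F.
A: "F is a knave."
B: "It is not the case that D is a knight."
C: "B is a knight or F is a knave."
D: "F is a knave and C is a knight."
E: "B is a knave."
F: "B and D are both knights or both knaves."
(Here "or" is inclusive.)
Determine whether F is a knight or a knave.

Consistent assignments: {A=knight, B=knave, C=knight, D=knight, E=knight, F=knave}
In every consistent assignment, F is a knave.

F is a knave.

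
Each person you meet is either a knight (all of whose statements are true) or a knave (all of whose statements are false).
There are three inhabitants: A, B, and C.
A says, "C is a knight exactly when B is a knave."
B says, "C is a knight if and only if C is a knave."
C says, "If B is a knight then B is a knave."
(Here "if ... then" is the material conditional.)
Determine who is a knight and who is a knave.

A (knight): "C is a knight exactly when B is a knave" — True. ✓
B is a knave; "C is a knight if and only if C is a knave" is False, as required.
C is a knight, so "if B is a knight then B is a knave" must be True — and it is.

A is a knight, B is a knave, and C is a knight.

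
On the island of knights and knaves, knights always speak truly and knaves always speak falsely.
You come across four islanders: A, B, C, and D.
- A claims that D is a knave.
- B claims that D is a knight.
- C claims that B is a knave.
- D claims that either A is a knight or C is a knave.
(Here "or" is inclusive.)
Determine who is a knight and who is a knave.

A (knave): "D is a knave" — false. ✓
B is a knight, and the claim "D is a knight" is indeed true.
C is a knave, and the claim "B is a knave" is indeed false.
D is a knight, and the claim "either A is a knight or C is a knave" is indeed true.

Knights: B and D. Knaves: A and C.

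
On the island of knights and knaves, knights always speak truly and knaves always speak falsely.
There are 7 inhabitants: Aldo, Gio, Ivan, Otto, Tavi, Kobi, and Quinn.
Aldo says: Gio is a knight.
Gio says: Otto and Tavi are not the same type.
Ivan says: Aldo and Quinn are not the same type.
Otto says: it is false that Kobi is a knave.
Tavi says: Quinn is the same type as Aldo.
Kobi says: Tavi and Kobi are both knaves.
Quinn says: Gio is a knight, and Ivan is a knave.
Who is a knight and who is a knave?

Aldo is a knight, Gio is a knight, Ivan is a knave, Otto is a knave, Tavi is a knight, Kobi is a knave, and Quinn is a knight.

Since Aldo is a knight, "Gio is a knight" needs to be True, which holds.
Gio (knight): "Otto and Tavi are not the same type" — True. ✓
Ivan is a knave; "Aldo and Quinn are not the same type" is false, as required.
Otto (knave): "it is false that Kobi is a knave" — false. ✓
As a knight, Tavi's statement "Quinn is the same type as Aldo" should be True; it is.
Kobi is a knave, so "Tavi and Kobi are both knaves" must be false — and it is.
Quinn is a knight, and the claim "Gio is a knight, and Ivan is a knave" is indeed True.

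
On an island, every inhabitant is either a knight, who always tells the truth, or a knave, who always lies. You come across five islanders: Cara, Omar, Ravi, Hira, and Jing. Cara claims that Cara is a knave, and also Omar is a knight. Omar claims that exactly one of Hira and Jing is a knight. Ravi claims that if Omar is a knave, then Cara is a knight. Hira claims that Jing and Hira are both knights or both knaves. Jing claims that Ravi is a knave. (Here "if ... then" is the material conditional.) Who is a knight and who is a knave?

Cara is a knave, Omar is a knave, Ravi is a knave, Hira is a knight, and Jing is a knight.

Cara is a knave; "Cara is a knave, and also Omar is a knight" is false, as required.
Omar is a knave; "exactly one of Hira and Jing is a knight" is false, as required.
Ravi (knave): "if Omar is a knave, then Cara is a knight" — false. ✓
As a knight, Hira's statement "Jing and Hira are both knights or both knaves" should be True; it is.
As a knight, Jing's statement "Ravi is a knave" should be True; it is.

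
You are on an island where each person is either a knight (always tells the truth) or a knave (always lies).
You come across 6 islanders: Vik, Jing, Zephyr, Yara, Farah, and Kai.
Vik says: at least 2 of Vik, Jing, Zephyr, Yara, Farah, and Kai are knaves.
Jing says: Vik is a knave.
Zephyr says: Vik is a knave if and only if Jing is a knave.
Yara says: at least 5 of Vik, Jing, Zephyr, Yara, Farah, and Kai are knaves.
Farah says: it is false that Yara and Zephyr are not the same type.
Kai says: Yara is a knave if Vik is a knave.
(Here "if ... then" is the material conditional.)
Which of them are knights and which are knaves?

Vik is a knight, Jing is a knave, Zephyr is a knave, Yara is a knave, Farah is a knight, and Kai is a knight.

Vik is a knight; "at least 2 of Vik, Jing, Zephyr, Yara, Farah, and Kai are knaves" is true, as required.
Jing is a knave, so "Vik is a knave" must be false — and it is.
As a knave, Zephyr's statement "Vik is a knave if and only if Jing is a knave" should be false; it is.
Yara is a knave; "at least 5 of Vik, Jing, Zephyr, Yara, Farah, and Kai are knaves" is false, as required.
Farah is a knight, and the claim "it is false that Yara and Zephyr are not the same type" is indeed true.
Kai (knight): "Yara is a knave if Vik is a knave" — true. ✓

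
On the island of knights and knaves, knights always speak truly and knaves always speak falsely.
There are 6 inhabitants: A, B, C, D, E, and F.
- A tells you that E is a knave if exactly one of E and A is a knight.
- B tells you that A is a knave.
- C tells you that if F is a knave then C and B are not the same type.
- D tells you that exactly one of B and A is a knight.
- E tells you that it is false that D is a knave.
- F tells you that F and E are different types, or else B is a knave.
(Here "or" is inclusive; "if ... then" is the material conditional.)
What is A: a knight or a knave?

A is a knight.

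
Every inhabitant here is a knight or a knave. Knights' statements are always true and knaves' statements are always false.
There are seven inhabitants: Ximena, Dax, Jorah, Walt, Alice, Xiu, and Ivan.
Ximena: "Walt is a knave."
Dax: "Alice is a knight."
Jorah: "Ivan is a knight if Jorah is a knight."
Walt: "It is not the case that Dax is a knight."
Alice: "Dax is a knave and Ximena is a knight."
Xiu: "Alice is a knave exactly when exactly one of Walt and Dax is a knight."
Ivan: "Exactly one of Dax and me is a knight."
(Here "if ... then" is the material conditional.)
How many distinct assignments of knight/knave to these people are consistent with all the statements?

Consistent assignments:
  Ximena=knave, Dax=knave, Jorah=knight, Walt=knight, Alice=knave, Xiu=knight, Ivan=knight

1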